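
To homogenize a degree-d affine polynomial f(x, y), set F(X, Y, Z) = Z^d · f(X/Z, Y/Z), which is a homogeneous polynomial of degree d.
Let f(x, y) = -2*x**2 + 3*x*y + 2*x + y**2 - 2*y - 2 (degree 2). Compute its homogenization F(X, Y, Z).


F(X, Y, Z) = -2*X**2 + 3*X*Y + 2*X*Z + Y**2 - 2*Y*Z - 2*Z**2

deg(f) = 2.
Substitute x = X/Z, y = Y/Z into f, then multiply by Z^2.
  monomial -2·x^2·y^0 ↦ -2·X^2·Y^0·Z^0.
  monomial 3·x^1·y^1 ↦ 3·X^1·Y^1·Z^0.
  monomial 2·x^1·y^0 ↦ 2·X^1·Y^0·Z^1.
  monomial 1·x^0·y^2 ↦ 1·X^0·Y^2·Z^0.
  monomial -2·x^0·y^1 ↦ -2·X^0·Y^1·Z^1.
  monomial -2·x^0·y^0 ↦ -2·X^0·Y^0·Z^2.
Collecting: F(X, Y, Z) = -2*X**2 + 3*X*Y + 2*X*Z + Y**2 - 2*Y*Z - 2*Z**2.


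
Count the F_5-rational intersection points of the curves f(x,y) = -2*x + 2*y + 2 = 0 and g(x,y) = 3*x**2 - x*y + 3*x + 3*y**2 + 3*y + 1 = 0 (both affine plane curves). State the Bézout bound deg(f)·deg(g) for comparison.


Common zeros: {(4, 3)}; count = 1; Bézout bound = 2.

deg(f) = 1, deg(g) = 2, so Bézout bound = 2.
Scan x ∈ F_5. For each x, list the y ∈ F_5 with f(x, y) ≡ 0 and those with g(x, y) ≡ 0 (mod 5); the common zeros in that column are the intersection.
  x = 0: f ≡ 0 at y ∈ {4}; g ≡ 0 at y ∈ ∅; common: ∅.
  x = 1: f ≡ 0 at y ∈ {0}; g ≡ 0 at y ∈ {3}; common: ∅.
  x = 2: f ≡ 0 at y ∈ {1}; g ≡ 0 at y ∈ ∅; common: ∅.
  x = 3: f ≡ 0 at y ∈ {2}; g ≡ 0 at y ∈ {1, 4}; common: ∅.
  x = 4: f ≡ 0 at y ∈ {3}; g ≡ 0 at y ∈ {3, 4}; common: {3}.
Collecting: common zeros = {(4, 3)}, so the count is 1.
Comparison with the Bézout bound: 1 ≤ 2 = deg(f)·deg(g), as expected for curves with no common component (the affine F_5-count falls short of the bound because intersections may lie at infinity, over extension fields, or carry multiplicity).


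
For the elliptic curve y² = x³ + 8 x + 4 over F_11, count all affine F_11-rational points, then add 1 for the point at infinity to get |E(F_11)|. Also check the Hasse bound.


Affine points = {(0, 2), (0, 9), (3, 0), (4, 1), (4, 10), (5, 2), (5, 9), (6, 2), (6, 9)}; affine count = 9; |E(F_11)| = 10.

Discriminant check: Δ ∝ 4a³ + 27b² = 4·8³ + 27·4² = 4·512 + 27·16 ≡ 5 (mod 11). Nonzero ⇒ E is nonsingular.
For each x ∈ F_11, compute rhs = x³ + 8·x + 4 mod 11, then count y ∈ F_11 with y² ≡ rhs.
  x = 0: rhs = 4, matching y values: 2, 9 (2 points).
  x = 1: rhs = 2, matching y values: none (0 points).
  x = 2: rhs = 6, matching y values: none (0 points).
  x = 3: rhs = 0, matching y values: 0 (1 points).
  x = 4: rhs = 1, matching y values: 1, 10 (2 points).
  x = 5: rhs = 4, matching y values: 2, 9 (2 points).
  x = 6: rhs = 4, matching y values: 2, 9 (2 points).
  x = 7: rhs = 7, matching y values: none (0 points).
  x = 8: rhs = 8, matching y values: none (0 points).
  x = 9: rhs = 2, matching y values: none (0 points).
  x = 10: rhs = 6, matching y values: none (0 points).
Total affine count: 9.
Full point count |E(F_11)| = 9 + 1 = 10.
Hasse bound: |10 − (11+1)| = |-2| = 2 ≤ 2√11 ≈ 6.6332 ✓.


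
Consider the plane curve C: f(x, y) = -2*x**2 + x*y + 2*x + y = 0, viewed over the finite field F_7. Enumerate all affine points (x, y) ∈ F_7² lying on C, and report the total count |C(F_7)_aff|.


Affine F_7-points: {(0, 0), (1, 0), (2, 6), (3, 3), (4, 2), (5, 2)}; count = 6.

For each of the 49 pairs (x, y) ∈ F_7², evaluate f(x, y) mod 7. Record the zeros.
  x = 0: [0↦0, 1↦1, 2↦2, 3↦3, 4↦4, 5↦5, 6↦6]  zeros at y ∈ {0}
  x = 1: [0↦0, 1↦2, 2↦4, 3↦6, 4↦1, 5↦3, 6↦5]  zeros at y ∈ {0}
  x = 2: [0↦3, 1↦6, 2↦2, 3↦5, 4↦1, 5↦4, 6↦0]  zeros at y ∈ {6}
  x = 3: [0↦2, 1↦6, 2↦3, 3↦0, 4↦4, 5↦1, 6↦5]  zeros at y ∈ {3}
  x = 4: [0↦4, 1↦2, 2↦0, 3↦5, 4↦3, 5↦1, 6↦6]  zeros at y ∈ {2}
  x = 5: [0↦2, 1↦1, 2↦0, 3↦6, 4↦5, 5↦4, 6↦3]  zeros at y ∈ {2}
  x = 6: [0↦3, 1↦3, 2↦3, 3↦3, 4↦3, 5↦3, 6↦3]  zeros at y ∈ ∅
Collecting zeros: affine points = {(0, 0), (1, 0), (2, 6), (3, 3), (4, 2), (5, 2)}.
Total count |C(F_7)_aff| = 6.


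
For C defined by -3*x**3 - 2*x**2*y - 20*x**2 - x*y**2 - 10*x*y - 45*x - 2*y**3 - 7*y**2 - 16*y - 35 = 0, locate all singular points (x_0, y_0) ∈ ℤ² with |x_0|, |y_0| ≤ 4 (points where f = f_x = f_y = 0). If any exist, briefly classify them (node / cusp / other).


Singular points: {(-2, -1)}; classification: cusp.

Compute partial derivatives:
  f_x = -9*x**2 - 4*x*y - 40*x - y**2 - 10*y - 45.
  f_y = -2*x**2 - 2*x*y - 10*x - 6*y**2 - 14*y - 16.
Scan x_0 ∈ {−4, ..., 4}. For each x_0, f_y(x_0, y) is a polynomial in y; find its integer roots y ∈ {−4, ..., 4}, then test f_x and f at those candidates.
  x = -4: f_y(-4, y) = -6*y**2 - 6*y - 8; no integer root y with |y| ≤ 4.
  x = -3: f_y(-3, y) = -6*y**2 - 8*y - 4; no integer root y with |y| ≤ 4.
  x = -2: f_y(-2, y) = -6*y**2 - 10*y - 4; vanishes at y ∈ {-1}. (-2, -1): f_x = 0, f = 0 — SINGULAR.
  x = -1: f_y(-1, y) = -6*y**2 - 12*y - 8; no integer root y with |y| ≤ 4.
  x = 0: f_y(0, y) = -6*y**2 - 14*y - 16; no integer root y with |y| ≤ 4.
  x = 1: f_y(1, y) = -6*y**2 - 16*y - 28; no integer root y with |y| ≤ 4.
  x = 2: f_y(2, y) = -6*y**2 - 18*y - 44; no integer root y with |y| ≤ 4.
  x = 3: f_y(3, y) = -6*y**2 - 20*y - 64; no integer root y with |y| ≤ 4.
  x = 4: f_y(4, y) = -6*y**2 - 22*y - 88; no integer root y with |y| ≤ 4.
Only singular point on the grid: (-2, -1).
Classify: substitute x = -2 + u, y = -1 + v and expand: f = -3*u**3 - 2*u**2*v - u*v**2 - 2*v**3 + v**2.
No constant or linear terms (consistent with a singular point). Quadratic part: v**2. Cubic part: -3*u**3 - 2*u**2*v - u*v**2 - 2*v**3.
The quadratic part v**2 is a perfect square, so there is a single (double) tangent line v = 0, i.e. y = -1. Restricting the cubic part to that line (v = 0) leaves -3*u**3 ≠ 0, so f is not divisible by v and the branch is v² ≈ 3*u**3 to lowest order — this is a cusp.
Classification: cusp.


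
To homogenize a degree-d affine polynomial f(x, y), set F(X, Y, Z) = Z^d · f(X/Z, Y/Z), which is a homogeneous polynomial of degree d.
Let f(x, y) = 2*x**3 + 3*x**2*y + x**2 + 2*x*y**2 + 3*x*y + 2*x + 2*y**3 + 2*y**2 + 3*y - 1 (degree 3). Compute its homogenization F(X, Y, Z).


F(X, Y, Z) = 2*X**3 + 3*X**2*Y + X**2*Z + 2*X*Y**2 + 3*X*Y*Z + 2*X*Z**2 + 2*Y**3 + 2*Y**2*Z + 3*Y*Z**2 - Z**3

deg(f) = 3.
Substitute x = X/Z, y = Y/Z into f, then multiply by Z^3.
  monomial 2·x^3·y^0 ↦ 2·X^3·Y^0·Z^0.
  monomial 3·x^2·y^1 ↦ 3·X^2·Y^1·Z^0.
  monomial 1·x^2·y^0 ↦ 1·X^2·Y^0·Z^1.
  monomial 2·x^1·y^2 ↦ 2·X^1·Y^2·Z^0.
  monomial 3·x^1·y^1 ↦ 3·X^1·Y^1·Z^1.
  monomial 2·x^1·y^0 ↦ 2·X^1·Y^0·Z^2.
  monomial 2·x^0·y^3 ↦ 2·X^0·Y^3·Z^0.
  monomial 2·x^0·y^2 ↦ 2·X^0·Y^2·Z^1.
  monomial 3·x^0·y^1 ↦ 3·X^0·Y^1·Z^2.
  monomial -1·x^0·y^0 ↦ -1·X^0·Y^0·Z^3.
Collecting: F(X, Y, Z) = 2*X**3 + 3*X**2*Y + X**2*Z + 2*X*Y**2 + 3*X*Y*Z + 2*X*Z**2 + 2*Y**3 + 2*Y**2*Z + 3*Y*Z**2 - Z**3.


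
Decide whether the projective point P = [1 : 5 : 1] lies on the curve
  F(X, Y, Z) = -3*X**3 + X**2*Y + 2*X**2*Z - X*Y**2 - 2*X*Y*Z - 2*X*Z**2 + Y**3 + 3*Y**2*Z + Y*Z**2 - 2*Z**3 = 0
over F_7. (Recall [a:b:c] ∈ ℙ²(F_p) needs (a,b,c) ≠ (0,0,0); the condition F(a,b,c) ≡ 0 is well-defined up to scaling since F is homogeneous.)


F(1,5,1) ≡ 2 (mod 7); P is NOT on the curve.

Evaluate F(1, 5, 1) term-by-term (mod 7).
  -3*X**3 ↦ -3·1·1·1 = -3
  X**2*Y ↦ 1·1·5·1 = 5
  2*X**2*Z ↦ 2·1·1·1 = 2
  -X*Y**2 ↦ -1·1·25·1 = -25
  -2*X*Y*Z ↦ -2·1·5·1 = -10
  -2*X*Z**2 ↦ -2·1·1·1 = -2
  Y**3 ↦ 1·1·125·1 = 125
  3*Y**2*Z ↦ 3·1·25·1 = 75
  Y*Z**2 ↦ 1·1·5·1 = 5
  -2*Z**3 ↦ -2·1·1·1 = -2
Sum: F(1, 5, 1) = (-3) + (5) + (2) + (-25) + (-10) + (-2) + (125) + (75) + (5) + (-2) = 170.
Reducing mod 7: 170 ≡ 2 (mod 7).
Since F(a, b, c) ≡ 2 ≠ 0 (mod 7), P does NOT lie on the curve.


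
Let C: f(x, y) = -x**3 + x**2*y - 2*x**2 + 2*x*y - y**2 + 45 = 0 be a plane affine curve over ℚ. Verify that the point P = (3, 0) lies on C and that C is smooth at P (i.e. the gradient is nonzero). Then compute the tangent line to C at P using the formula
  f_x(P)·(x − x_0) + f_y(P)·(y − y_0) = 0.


Tangent line at P: -39*x + 15*y + 117 = 0.

Step 1: f(3, 0) = 0, so P lies on C.
Step 2: partial derivatives
  f_x(x, y) = -3*x**2 + 2*x*y - 4*x + 2*y, f_y(x, y) = x**2 + 2*x - 2*y.
  f_x(P) = -39, f_y(P) = 15 (gradient nonzero, so P is smooth).
Step 3: tangent line at P: -39·(x − 3) + 15·(y − 0) = 0.
Expanding: -39*x + 15*y + 117 = 0.


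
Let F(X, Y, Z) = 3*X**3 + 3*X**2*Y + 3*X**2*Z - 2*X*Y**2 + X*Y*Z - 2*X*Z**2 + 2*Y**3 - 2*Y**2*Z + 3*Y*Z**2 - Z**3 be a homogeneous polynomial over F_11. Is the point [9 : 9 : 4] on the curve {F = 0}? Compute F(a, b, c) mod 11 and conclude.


F(9,9,4) ≡ 9 (mod 11); P is NOT on the curve.

Evaluate F(9, 9, 4) term-by-term (mod 11).
  3*X**3 ↦ 3·729·1·1 = 2187
  3*X**2*Y ↦ 3·81·9·1 = 2187
  3*X**2*Z ↦ 3·81·1·4 = 972
  -2*X*Y**2 ↦ -2·9·81·1 = -1458
  X*Y*Z ↦ 1·9·9·4 = 324
  -2*X*Z**2 ↦ -2·9·1·16 = -288
  2*Y**3 ↦ 2·1·729·1 = 1458
  -2*Y**2*Z ↦ -2·1·81·4 = -648
  3*Y*Z**2 ↦ 3·1·9·16 = 432
  -Z**3 ↦ -1·1·1·64 = -64
Sum: F(9, 9, 4) = (2187) + (2187) + (972) + (-1458) + (324) + (-288) + (1458) + (-648) + (432) + (-64) = 5102.
Reducing mod 11: 5102 ≡ 9 (mod 11).
Since F(a, b, c) ≡ 9 ≠ 0 (mod 11), P does NOT lie on the curve.


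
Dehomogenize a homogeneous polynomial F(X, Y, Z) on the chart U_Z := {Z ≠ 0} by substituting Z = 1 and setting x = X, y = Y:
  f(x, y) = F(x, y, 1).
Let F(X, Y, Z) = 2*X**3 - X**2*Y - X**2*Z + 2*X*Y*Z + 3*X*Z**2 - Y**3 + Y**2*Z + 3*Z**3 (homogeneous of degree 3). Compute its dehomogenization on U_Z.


f(x, y) = 2*x**3 - x**2*y - x**2 + 2*x*y + 3*x - y**3 + y**2 + 3

On U_Z we set Z = 1. Each monomial c·X^i·Y^j·Z^k in F becomes c·x^i·y^j·1^k = c·x^i·y^j.
Substituting Z = 1: F(X, Y, 1) = 2*x**3 - x**2*y - x**2 + 2*x*y + 3*x - y**3 + y**2 + 3.
Note: deg(f) ≤ deg(F) = 3; strict inequality happens when F is divisible by Z (lost terms).


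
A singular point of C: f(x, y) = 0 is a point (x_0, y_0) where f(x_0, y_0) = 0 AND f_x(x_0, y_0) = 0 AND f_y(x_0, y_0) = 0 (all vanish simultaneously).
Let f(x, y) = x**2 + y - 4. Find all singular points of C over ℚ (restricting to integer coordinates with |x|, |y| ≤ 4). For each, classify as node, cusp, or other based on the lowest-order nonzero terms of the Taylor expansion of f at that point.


No singular points in the scanned grid; C is smooth there.

Compute partial derivatives:
  f_x = 2*x.
  f_y = 1.
f_y = 1 is a nonzero constant, so f_y never vanishes: no point (x, y) can satisfy f = f_x = f_y = 0. In particular no (x, y) ∈ {−4, ..., 4}² is singular; the curve is smooth.


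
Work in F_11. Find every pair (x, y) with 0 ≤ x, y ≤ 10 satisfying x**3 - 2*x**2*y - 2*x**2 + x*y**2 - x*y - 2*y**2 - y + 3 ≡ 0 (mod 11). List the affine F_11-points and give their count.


Affine F_11-points: {(0, 1), (0, 4), (4, 1), (5, 2), (10, 0), (10, 3)}; count = 6.

For each of the 121 pairs (x, y) ∈ F_11², evaluate f(x, y) mod 11. Record the zeros.
  x = 0: [0↦3, 1↦0, 2↦4, 3↦4, 4↦0, 5↦3, 6↦2, 7↦8, 8↦10, 9↦8, 10↦2]  zeros at y ∈ {1, 4}
  x = 1: [0↦2, 1↦8, 2↦1, 3↦3, 4↦3, 5↦1, 6↦8, 7↦2, 8↦5, 9↦6, 10↦5]  zeros at y ∈ ∅
  x = 2: [0↦3, 1↦3, 2↦3, 3↦3, 4↦3, 5↦3, 6↦3, 7↦3, 8↦3, 9↦3, 10↦3]  zeros at y ∈ ∅
  x = 3: [0↦1, 1↦2, 2↦5, 3↦10, 4↦6, 5↦4, 6↦4, 7↦6, 8↦10, 9↦5, 10↦2]  zeros at y ∈ ∅
  x = 4: [0↦2, 1↦0, 2↦2, 3↦8, 4↦7, 5↦10, 6↦6, 7↦6, 8↦10, 9↦7, 10↦8]  zeros at y ∈ {1}
  x = 5: [0↦1, 1↦3, 2↦0, 3↦3, 4↦1, 5↦5, 6↦4, 7↦9, 8↦9, 9↦4, 10↦5]  zeros at y ∈ {2}
  x = 6: [0↦4, 1↦6, 2↦5, 3↦1, 4↦5, 5↦6, 6↦4, 7↦10, 8↦2, 9↦2, 10↦10]  zeros at y ∈ ∅
  x = 7: [0↦6, 1↦4, 2↦1, 3↦8, 4↦3, 5↦8, 6↦1, 7↦4, 8↦6, 9↦7, 10↦7]  zeros at y ∈ ∅
  x = 8: [0↦2, 1↦3, 2↦5, 3↦8, 4↦1, 5↦6, 6↦1, 7↦8, 8↦5, 9↦3, 10↦2]  zeros at y ∈ ∅
  x = 9: [0↦9, 1↦9, 2↦1, 3↦7, 4↦5, 5↦6, 6↦10, 7↦6, 8↦5, 9↦7, 10↦1]  zeros at y ∈ ∅
  x = 10: [0↦0, 1↦6, 2↦6, 3↦0, 4↦10, 5↦3, 6↦1, 7↦4, 8↦1, 9↦3, 10↦10]  zeros at y ∈ {0, 3}
Collecting zeros: affine points = {(0, 1), (0, 4), (4, 1), (5, 2), (10, 0), (10, 3)}.
Total count |C(F_11)_aff| = 6.


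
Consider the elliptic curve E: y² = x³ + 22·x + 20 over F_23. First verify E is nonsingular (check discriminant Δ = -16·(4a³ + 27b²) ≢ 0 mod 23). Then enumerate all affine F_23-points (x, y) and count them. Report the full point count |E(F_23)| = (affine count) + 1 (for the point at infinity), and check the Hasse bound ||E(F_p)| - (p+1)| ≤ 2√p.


Affine points = {(2, 7), (2, 16), (5, 5), (5, 18), (6, 0), (8, 8), (8, 15), (9, 2), (9, 21), (11, 11), (11, 12), (14, 6), (14, 17), (16, 11), (16, 12), (19, 11), (19, 12)}; affine count = 17; |E(F_23)| = 18.

Discriminant check: Δ ∝ 4a³ + 27b² = 4·22³ + 27·20² = 4·10648 + 27·400 ≡ 9 (mod 23). Nonzero ⇒ E is nonsingular.
For each x ∈ F_23, compute rhs = x³ + 22·x + 20 mod 23, then count y ∈ F_23 with y² ≡ rhs.
  x = 0: rhs = 20, matching y values: none (0 points).
  x = 1: rhs = 20, matching y values: none (0 points).
  x = 2: rhs = 3, matching y values: 7, 16 (2 points).
  x = 3: rhs = 21, matching y values: none (0 points).
  x = 4: rhs = 11, matching y values: none (0 points).
  x = 5: rhs = 2, matching y values: 5, 18 (2 points).
  x = 6: rhs = 0, matching y values: 0 (1 points).
  x = 7: rhs = 11, matching y values: none (0 points).
  x = 8: rhs = 18, matching y values: 8, 15 (2 points).
  x = 9: rhs = 4, matching y values: 2, 21 (2 points).
  x = 10: rhs = 21, matching y values: none (0 points).
  x = 11: rhs = 6, matching y values: 11, 12 (2 points).
  x = 12: rhs = 11, matching y values: none (0 points).
  x = 13: rhs = 19, matching y values: none (0 points).
  x = 14: rhs = 13, matching y values: 6, 17 (2 points).
  x = 15: rhs = 22, matching y values: none (0 points).
  x = 16: rhs = 6, matching y values: 11, 12 (2 points).
  x = 17: rhs = 17, matching y values: none (0 points).
  x = 18: rhs = 15, matching y values: none (0 points).
  x = 19: rhs = 6, matching y values: 11, 12 (2 points).
  x = 20: rhs = 19, matching y values: none (0 points).
  x = 21: rhs = 14, matching y values: none (0 points).
  x = 22: rhs = 20, matching y values: none (0 points).
Total affine count: 17.
Full point count |E(F_23)| = 17 + 1 = 18.
Hasse bound: |18 − (23+1)| = |-6| = 6 ≤ 2√23 ≈ 9.5917 ✓.


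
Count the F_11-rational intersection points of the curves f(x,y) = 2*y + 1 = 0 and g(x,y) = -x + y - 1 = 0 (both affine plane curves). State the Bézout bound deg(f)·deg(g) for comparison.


Common zeros: {(4, 5)}; count = 1; Bézout bound = 1.

deg(f) = 1, deg(g) = 1, so Bézout bound = 1.
Scan x ∈ F_11. For each x, list the y ∈ F_11 with f(x, y) ≡ 0 and those with g(x, y) ≡ 0 (mod 11); the common zeros in that column are the intersection.
  x = 0: f ≡ 0 at y ∈ {5}; g ≡ 0 at y ∈ {1}; common: ∅.
  x = 1: f ≡ 0 at y ∈ {5}; g ≡ 0 at y ∈ {2}; common: ∅.
  x = 2: f ≡ 0 at y ∈ {5}; g ≡ 0 at y ∈ {3}; common: ∅.
  x = 3: f ≡ 0 at y ∈ {5}; g ≡ 0 at y ∈ {4}; common: ∅.
  x = 4: f ≡ 0 at y ∈ {5}; g ≡ 0 at y ∈ {5}; common: {5}.
  x = 5: f ≡ 0 at y ∈ {5}; g ≡ 0 at y ∈ {6}; common: ∅.
  x = 6: f ≡ 0 at y ∈ {5}; g ≡ 0 at y ∈ {7}; common: ∅.
  x = 7: f ≡ 0 at y ∈ {5}; g ≡ 0 at y ∈ {8}; common: ∅.
  x = 8: f ≡ 0 at y ∈ {5}; g ≡ 0 at y ∈ {9}; common: ∅.
  x = 9: f ≡ 0 at y ∈ {5}; g ≡ 0 at y ∈ {10}; common: ∅.
  x = 10: f ≡ 0 at y ∈ {5}; g ≡ 0 at y ∈ {0}; common: ∅.
Collecting: common zeros = {(4, 5)}, so the count is 1.
Comparison with the Bézout bound: 1 ≤ 1 = deg(f)·deg(g), as expected for curves with no common component (the bound is attained).


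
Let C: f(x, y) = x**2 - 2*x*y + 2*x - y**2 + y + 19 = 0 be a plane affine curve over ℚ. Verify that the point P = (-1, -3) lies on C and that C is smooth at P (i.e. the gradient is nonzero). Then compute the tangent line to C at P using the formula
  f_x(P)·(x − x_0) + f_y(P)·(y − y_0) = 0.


Tangent line at P: 6*x + 9*y + 33 = 0.

Step 1: f(-1, -3) = 0, so P lies on C.
Step 2: partial derivatives
  f_x(x, y) = 2*x - 2*y + 2, f_y(x, y) = -2*x - 2*y + 1.
  f_x(P) = 6, f_y(P) = 9 (gradient nonzero, so P is smooth).
Step 3: tangent line at P: 6·(x − -1) + 9·(y − -3) = 0.
Expanding: 6*x + 9*y + 33 = 0.


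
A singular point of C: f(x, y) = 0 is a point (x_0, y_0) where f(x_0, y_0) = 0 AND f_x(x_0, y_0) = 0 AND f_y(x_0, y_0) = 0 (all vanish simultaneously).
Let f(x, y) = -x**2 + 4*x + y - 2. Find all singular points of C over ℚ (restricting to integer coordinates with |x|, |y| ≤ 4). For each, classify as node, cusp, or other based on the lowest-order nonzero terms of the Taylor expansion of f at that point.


No singular points in the scanned grid; C is smooth there.

Compute partial derivatives:
  f_x = 4 - 2*x.
  f_y = 1.
f_y = 1 is a nonzero constant, so f_y never vanishes: no point (x, y) can satisfy f = f_x = f_y = 0. In particular no (x, y) ∈ {−4, ..., 4}² is singular; the curve is smooth.


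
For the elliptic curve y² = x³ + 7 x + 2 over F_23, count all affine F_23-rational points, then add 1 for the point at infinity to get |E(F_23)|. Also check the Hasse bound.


Affine points = {(0, 5), (0, 18), (2, 1), (2, 22), (3, 2), (3, 21), (4, 5), (4, 18), (5, 1), (5, 22), (7, 7), (7, 16), (8, 8), (8, 15), (9, 9), (9, 14), (13, 6), (13, 17), (15, 3), (15, 20), (16, 1), (16, 22), (18, 7), (18, 16), (19, 5), (19, 18), (20, 0), (21, 7), (21, 16)}; affine count = 29; |E(F_23)| = 30.

Discriminant check: Δ ∝ 4a³ + 27b² = 4·7³ + 27·2² = 4·343 + 27·4 ≡ 8 (mod 23). Nonzero ⇒ E is nonsingular.
For each x ∈ F_23, compute rhs = x³ + 7·x + 2 mod 23, then count y ∈ F_23 with y² ≡ rhs.
  x = 0: rhs = 2, matching y values: 5, 18 (2 points).
  x = 1: rhs = 10, matching y values: none (0 points).
  x = 2: rhs = 1, matching y values: 1, 22 (2 points).
  x = 3: rhs = 4, matching y values: 2, 21 (2 points).
  x = 4: rhs = 2, matching y values: 5, 18 (2 points).
  x = 5: rhs = 1, matching y values: 1, 22 (2 points).
  x = 6: rhs = 7, matching y values: none (0 points).
  x = 7: rhs = 3, matching y values: 7, 16 (2 points).
  x = 8: rhs = 18, matching y values: 8, 15 (2 points).
  x = 9: rhs = 12, matching y values: 9, 14 (2 points).
  x = 10: rhs = 14, matching y values: none (0 points).
  x = 11: rhs = 7, matching y values: none (0 points).
  x = 12: rhs = 20, matching y values: none (0 points).
  x = 13: rhs = 13, matching y values: 6, 17 (2 points).
  x = 14: rhs = 15, matching y values: none (0 points).
  x = 15: rhs = 9, matching y values: 3, 20 (2 points).
  x = 16: rhs = 1, matching y values: 1, 22 (2 points).
  x = 17: rhs = 20, matching y values: none (0 points).
  x = 18: rhs = 3, matching y values: 7, 16 (2 points).
  x = 19: rhs = 2, matching y values: 5, 18 (2 points).
  x = 20: rhs = 0, matching y values: 0 (1 points).
  x = 21: rhs = 3, matching y values: 7, 16 (2 points).
  x = 22: rhs = 17, matching y values: none (0 points).
Total affine count: 29.
Full point count |E(F_23)| = 29 + 1 = 30.
Hasse bound: |30 − (23+1)| = |6| = 6 ≤ 2√23 ≈ 9.5917 ✓.


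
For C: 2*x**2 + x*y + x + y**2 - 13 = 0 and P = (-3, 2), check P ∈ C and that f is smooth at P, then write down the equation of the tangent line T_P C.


Tangent line at P: -9*x + y - 29 = 0.

Step 1: f(-3, 2) = 0, so P lies on C.
Step 2: partial derivatives
  f_x(x, y) = 4*x + y + 1, f_y(x, y) = x + 2*y.
  f_x(P) = -9, f_y(P) = 1 (gradient nonzero, so P is smooth).
Step 3: tangent line at P: -9·(x − -3) + 1·(y − 2) = 0.
Expanding: -9*x + y - 29 = 0.


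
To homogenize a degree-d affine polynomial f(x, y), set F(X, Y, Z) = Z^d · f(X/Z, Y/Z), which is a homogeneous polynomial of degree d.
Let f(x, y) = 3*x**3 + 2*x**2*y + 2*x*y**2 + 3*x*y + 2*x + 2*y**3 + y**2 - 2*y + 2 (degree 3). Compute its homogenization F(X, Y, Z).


F(X, Y, Z) = 3*X**3 + 2*X**2*Y + 2*X*Y**2 + 3*X*Y*Z + 2*X*Z**2 + 2*Y**3 + Y**2*Z - 2*Y*Z**2 + 2*Z**3

deg(f) = 3.
Substitute x = X/Z, y = Y/Z into f, then multiply by Z^3.
  monomial 3·x^3·y^0 ↦ 3·X^3·Y^0·Z^0.
  monomial 2·x^2·y^1 ↦ 2·X^2·Y^1·Z^0.
  monomial 2·x^1·y^2 ↦ 2·X^1·Y^2·Z^0.
  monomial 3·x^1·y^1 ↦ 3·X^1·Y^1·Z^1.
  monomial 2·x^1·y^0 ↦ 2·X^1·Y^0·Z^2.
  monomial 2·x^0·y^3 ↦ 2·X^0·Y^3·Z^0.
  monomial 1·x^0·y^2 ↦ 1·X^0·Y^2·Z^1.
  monomial -2·x^0·y^1 ↦ -2·X^0·Y^1·Z^2.
  monomial 2·x^0·y^0 ↦ 2·X^0·Y^0·Z^3.
Collecting: F(X, Y, Z) = 3*X**3 + 2*X**2*Y + 2*X*Y**2 + 3*X*Y*Z + 2*X*Z**2 + 2*Y**3 + Y**2*Z - 2*Y*Z**2 + 2*Z**3.


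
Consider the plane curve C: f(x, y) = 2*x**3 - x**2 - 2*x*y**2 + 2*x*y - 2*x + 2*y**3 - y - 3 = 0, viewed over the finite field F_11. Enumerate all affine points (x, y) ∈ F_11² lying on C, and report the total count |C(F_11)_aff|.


Affine F_11-points: {(0, 2), (0, 4), (0, 5), (2, 2), (2, 9), (3, 4), (4, 2), (9, 8), (10, 7)}; count = 9.

For each of the 121 pairs (x, y) ∈ F_11², evaluate f(x, y) mod 11. Record the zeros.
  x = 0: [0↦8, 1↦9, 2↦0, 3↦4, 4↦0, 5↦0, 6↦5, 7↦5, 8↦1, 9↦5, 10↦7]  zeros at y ∈ {2, 4, 5}
  x = 1: [0↦7, 1↦8, 2↦6, 3↦2, 4↦8, 5↦3, 6↦10, 7↦8, 8↦9, 9↦3, 10↦2]  zeros at y ∈ ∅
  x = 2: [0↦5, 1↦6, 2↦0, 3↦10, 4↦4, 5↦5, 6↦3, 7↦10, 8↦5, 9↦0, 10↦7]  zeros at y ∈ {2, 9}
  x = 3: [0↦3, 1↦4, 2↦5, 3↦7, 4↦0, 5↦7, 6↦7, 7↦1, 8↦1, 9↦8, 10↦1]  zeros at y ∈ {4}
  x = 4: [0↦2, 1↦3, 2↦0, 3↦5, 4↦8, 5↦10, 6↦1, 7↦4, 8↦9, 9↦6, 10↦7]  zeros at y ∈ {2}
  x = 5: [0↦3, 1↦4, 2↦8, 3↦5, 4↦7, 5↦4, 6↦8, 7↦9, 8↦8, 9↦6, 10↦4]  zeros at y ∈ ∅
  x = 6: [0↦7, 1↦8, 2↦8, 3↦8, 4↦9, 5↦1, 6↦7, 7↦6, 8↦10, 9↦9, 10↦4]  zeros at y ∈ ∅
  x = 7: [0↦4, 1↦5, 2↦1, 3↦4, 4↦4, 5↦2, 6↦10, 7↦7, 8↦5, 9↦5, 10↦8]  zeros at y ∈ ∅
  x = 8: [0↦6, 1↦7, 2↦10, 3↦5, 4↦4, 5↦8, 6↦7, 7↦2, 8↦5, 9↦6, 10↦6]  zeros at y ∈ ∅
  x = 9: [0↦3, 1↦4, 2↦3, 3↦1, 4↦10, 5↦9, 6↦10, 7↦3, 8↦0, 9↦2, 10↦10]  zeros at y ∈ {8}
  x = 10: [0↦7, 1↦8, 2↦3, 3↦4, 4↦1, 5↦6, 6↦9, 7↦0, 8↦2, 9↦5, 10↦10]  zeros at y ∈ {7}
Collecting zeros: affine points = {(0, 2), (0, 4), (0, 5), (2, 2), (2, 9), (3, 4), (4, 2), (9, 8), (10, 7)}.
Total count |C(F_11)_aff| = 9.


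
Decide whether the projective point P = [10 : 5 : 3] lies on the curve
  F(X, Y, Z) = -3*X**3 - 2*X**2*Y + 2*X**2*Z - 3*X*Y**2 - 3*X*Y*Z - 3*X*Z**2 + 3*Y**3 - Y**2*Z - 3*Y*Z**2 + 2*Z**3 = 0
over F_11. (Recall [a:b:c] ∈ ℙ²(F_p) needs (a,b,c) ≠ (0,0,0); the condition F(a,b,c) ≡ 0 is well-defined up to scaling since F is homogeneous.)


F(10,5,3) ≡ 2 (mod 11); P is NOT on the curve.

Evaluate F(10, 5, 3) term-by-term (mod 11).
  -3*X**3 ↦ -3·1000·1·1 = -3000
  -2*X**2*Y ↦ -2·100·5·1 = -1000
  2*X**2*Z ↦ 2·100·1·3 = 600
  -3*X*Y**2 ↦ -3·10·25·1 = -750
  -3*X*Y*Z ↦ -3·10·5·3 = -450
  -3*X*Z**2 ↦ -3·10·1·9 = -270
  3*Y**3 ↦ 3·1·125·1 = 375
  -Y**2*Z ↦ -1·1·25·3 = -75
  -3*Y*Z**2 ↦ -3·1·5·9 = -135
  2*Z**3 ↦ 2·1·1·27 = 54
Sum: F(10, 5, 3) = (-3000) + (-1000) + (600) + (-750) + (-450) + (-270) + (375) + (-75) + (-135) + (54) = -4651.
Reducing mod 11: -4651 ≡ 2 (mod 11).
Since F(a, b, c) ≡ 2 ≠ 0 (mod 11), P does NOT lie on the curve.


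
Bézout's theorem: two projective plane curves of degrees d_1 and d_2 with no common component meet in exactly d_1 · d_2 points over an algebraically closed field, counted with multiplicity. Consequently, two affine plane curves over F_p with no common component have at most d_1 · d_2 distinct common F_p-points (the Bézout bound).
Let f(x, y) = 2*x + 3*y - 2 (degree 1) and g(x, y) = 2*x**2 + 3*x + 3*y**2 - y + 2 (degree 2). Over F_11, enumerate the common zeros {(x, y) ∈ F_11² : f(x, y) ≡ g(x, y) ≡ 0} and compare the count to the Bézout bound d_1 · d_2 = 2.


Common zeros: ∅; count = 0; Bézout bound = 2.

deg(f) = 1, deg(g) = 2, so Bézout bound = 2.
Scan x ∈ F_11. For each x, list the y ∈ F_11 with f(x, y) ≡ 0 and those with g(x, y) ≡ 0 (mod 11); the common zeros in that column are the intersection.
  x = 0: f ≡ 0 at y ∈ {8}; g ≡ 0 at y ∈ ∅; common: ∅.
  x = 1: f ≡ 0 at y ∈ {0}; g ≡ 0 at y ∈ {5, 10}; common: ∅.
  x = 2: f ≡ 0 at y ∈ {3}; g ≡ 0 at y ∈ ∅; common: ∅.
  x = 3: f ≡ 0 at y ∈ {6}; g ≡ 0 at y ∈ {5, 10}; common: ∅.
  x = 4: f ≡ 0 at y ∈ {9}; g ≡ 0 at y ∈ ∅; common: ∅.
  x = 5: f ≡ 0 at y ∈ {1}; g ≡ 0 at y ∈ {2}; common: ∅.
  x = 6: f ≡ 0 at y ∈ {4}; g ≡ 0 at y ∈ ∅; common: ∅.
  x = 7: f ≡ 0 at y ∈ {7}; g ≡ 0 at y ∈ {0, 4}; common: ∅.
  x = 8: f ≡ 0 at y ∈ {10}; g ≡ 0 at y ∈ {0, 4}; common: ∅.
  x = 9: f ≡ 0 at y ∈ {2}; g ≡ 0 at y ∈ ∅; common: ∅.
  x = 10: f ≡ 0 at y ∈ {5}; g ≡ 0 at y ∈ {2}; common: ∅.
Collecting: common zeros = ∅, so the count is 0.
Comparison with the Bézout bound: 0 ≤ 2 = deg(f)·deg(g), as expected for curves with no common component (the affine F_11-count falls short of the bound because intersections may lie at infinity, over extension fields, or carry multiplicity).


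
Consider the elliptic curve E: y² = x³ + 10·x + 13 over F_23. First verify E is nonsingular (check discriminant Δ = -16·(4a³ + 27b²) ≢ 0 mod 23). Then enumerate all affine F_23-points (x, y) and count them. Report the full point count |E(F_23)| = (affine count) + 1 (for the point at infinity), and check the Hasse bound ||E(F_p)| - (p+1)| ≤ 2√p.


Affine points = {(0, 6), (0, 17), (1, 1), (1, 22), (2, 8), (2, 15), (3, 1), (3, 22), (4, 5), (4, 18), (5, 2), (5, 21), (6, 6), (6, 17), (7, 9), (7, 14), (9, 2), (9, 21), (10, 3), (10, 20), (17, 6), (17, 17), (19, 1), (19, 22), (20, 5), (20, 18), (21, 10), (21, 13), (22, 5), (22, 18)}; affine count = 30; |E(F_23)| = 31.

Discriminant check: Δ ∝ 4a³ + 27b² = 4·10³ + 27·13² = 4·1000 + 27·169 ≡ 7 (mod 23). Nonzero ⇒ E is nonsingular.
For each x ∈ F_23, compute rhs = x³ + 10·x + 13 mod 23, then count y ∈ F_23 with y² ≡ rhs.
  x = 0: rhs = 13, matching y values: 6, 17 (2 points).
  x = 1: rhs = 1, matching y values: 1, 22 (2 points).
  x = 2: rhs = 18, matching y values: 8, 15 (2 points).
  x = 3: rhs = 1, matching y values: 1, 22 (2 points).
  x = 4: rhs = 2, matching y values: 5, 18 (2 points).
  x = 5: rhs = 4, matching y values: 2, 21 (2 points).
  x = 6: rhs = 13, matching y values: 6, 17 (2 points).
  x = 7: rhs = 12, matching y values: 9, 14 (2 points).
  x = 8: rhs = 7, matching y values: none (0 points).
  x = 9: rhs = 4, matching y values: 2, 21 (2 points).
  x = 10: rhs = 9, matching y values: 3, 20 (2 points).
  x = 11: rhs = 5, matching y values: none (0 points).
  x = 12: rhs = 21, matching y values: none (0 points).
  x = 13: rhs = 17, matching y values: none (0 points).
  x = 14: rhs = 22, matching y values: none (0 points).
  x = 15: rhs = 19, matching y values: none (0 points).
  x = 16: rhs = 14, matching y values: none (0 points).
  x = 17: rhs = 13, matching y values: 6, 17 (2 points).
  x = 18: rhs = 22, matching y values: none (0 points).
  x = 19: rhs = 1, matching y values: 1, 22 (2 points).
  x = 20: rhs = 2, matching y values: 5, 18 (2 points).
  x = 21: rhs = 8, matching y values: 10, 13 (2 points).
  x = 22: rhs = 2, matching y values: 5, 18 (2 points).
Total affine count: 30.
Full point count |E(F_23)| = 30 + 1 = 31.
Hasse bound: |31 − (23+1)| = |7| = 7 ≤ 2√23 ≈ 9.5917 ✓.


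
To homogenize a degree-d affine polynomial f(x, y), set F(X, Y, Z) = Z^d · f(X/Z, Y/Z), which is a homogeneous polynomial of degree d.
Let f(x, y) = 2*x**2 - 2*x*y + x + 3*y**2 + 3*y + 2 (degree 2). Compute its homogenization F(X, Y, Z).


F(X, Y, Z) = 2*X**2 - 2*X*Y + X*Z + 3*Y**2 + 3*Y*Z + 2*Z**2

deg(f) = 2.
Substitute x = X/Z, y = Y/Z into f, then multiply by Z^2.
  monomial 2·x^2·y^0 ↦ 2·X^2·Y^0·Z^0.
  monomial -2·x^1·y^1 ↦ -2·X^1·Y^1·Z^0.
  monomial 1·x^1·y^0 ↦ 1·X^1·Y^0·Z^1.
  monomial 3·x^0·y^2 ↦ 3·X^0·Y^2·Z^0.
  monomial 3·x^0·y^1 ↦ 3·X^0·Y^1·Z^1.
  monomial 2·x^0·y^0 ↦ 2·X^0·Y^0·Z^2.
Collecting: F(X, Y, Z) = 2*X**2 - 2*X*Y + X*Z + 3*Y**2 + 3*Y*Z + 2*Z**2.


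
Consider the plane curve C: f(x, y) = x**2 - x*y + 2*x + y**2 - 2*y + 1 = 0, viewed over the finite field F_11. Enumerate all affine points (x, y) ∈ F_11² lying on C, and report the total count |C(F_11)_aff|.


Affine F_11-points: {(0, 1), (1, 6), (1, 8), (3, 6), (3, 10), (5, 8), (5, 10), (6, 4), (7, 4), (7, 5), (10, 0), (10, 1)}; count = 12.

For each of the 121 pairs (x, y) ∈ F_11², evaluate f(x, y) mod 11. Record the zeros.
  x = 0: [0↦1, 1↦0, 2↦1, 3↦4, 4↦9, 5↦5, 6↦3, 7↦3, 8↦5, 9↦9, 10↦4]  zeros at y ∈ {1}
  x = 1: [0↦4, 1↦2, 2↦2, 3↦4, 4↦8, 5↦3, 6↦0, 7↦10, 8↦0, 9↦3, 10↦8]  zeros at y ∈ {6, 8}
  x = 2: [0↦9, 1↦6, 2↦5, 3↦6, 4↦9, 5↦3, 6↦10, 7↦8, 8↦8, 9↦10, 10↦3]  zeros at y ∈ ∅
  x = 3: [0↦5, 1↦1, 2↦10, 3↦10, 4↦1, 5↦5, 6↦0, 7↦8, 8↦7, 9↦8, 10↦0]  zeros at y ∈ {6, 10}
  x = 4: [0↦3, 1↦9, 2↦6, 3↦5, 4↦6, 5↦9, 6↦3, 7↦10, 8↦8, 9↦8, 10↦10]  zeros at y ∈ ∅
  x = 5: [0↦3, 1↦8, 2↦4, 3↦2, 4↦2, 5↦4, 6↦8, 7↦3, 8↦0, 9↦10, 10↦0]  zeros at y ∈ {8, 10}
  x = 6: [0↦5, 1↦9, 2↦4, 3↦1, 4↦0, 5↦1, 6↦4, 7↦9, 8↦5, 9↦3, 10↦3]  zeros at y ∈ {4}
  x = 7: [0↦9, 1↦1, 2↦6, 3↦2, 4↦0, 5↦0, 6↦2, 7↦6, 8↦1, 9↦9, 10↦8]  zeros at y ∈ {4, 5}
  x = 8: [0↦4, 1↦6, 2↦10, 3↦5, 4↦2, 5↦1, 6↦2, 7↦5, 8↦10, 9↦6, 10↦4]  zeros at y ∈ ∅
  x = 9: [0↦1, 1↦2, 2↦5, 3↦10, 4↦6, 5↦4, 6↦4, 7↦6, 8↦10, 9↦5, 10↦2]  zeros at y ∈ ∅
  x = 10: [0↦0, 1↦0, 2↦2, 3↦6, 4↦1, 5↦9, 6↦8, 7↦9, 8↦1, 9↦6, 10↦2]  zeros at y ∈ {0, 1}
Collecting zeros: affine points = {(0, 1), (1, 6), (1, 8), (3, 6), (3, 10), (5, 8), (5, 10), (6, 4), (7, 4), (7, 5), (10, 0), (10, 1)}.
Total count |C(F_11)_aff| = 12.


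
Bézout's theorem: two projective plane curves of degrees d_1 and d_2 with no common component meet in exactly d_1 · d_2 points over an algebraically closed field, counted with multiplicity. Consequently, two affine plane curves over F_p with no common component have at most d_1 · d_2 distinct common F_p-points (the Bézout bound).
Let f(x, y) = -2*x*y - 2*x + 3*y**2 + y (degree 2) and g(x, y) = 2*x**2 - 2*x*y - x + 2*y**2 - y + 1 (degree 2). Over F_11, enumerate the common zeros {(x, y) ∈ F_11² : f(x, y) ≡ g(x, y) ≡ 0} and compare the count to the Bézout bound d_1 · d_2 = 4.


Common zeros: {(1, 3)}; count = 1; Bézout bound = 4.

deg(f) = 2, deg(g) = 2, so Bézout bound = 4.
Scan x ∈ F_11. For each x, list the y ∈ F_11 with f(x, y) ≡ 0 and those with g(x, y) ≡ 0 (mod 11); the common zeros in that column are the intersection.
  x = 0: f ≡ 0 at y ∈ {0, 7}; g ≡ 0 at y ∈ {8, 9}; common: ∅.
  x = 1: f ≡ 0 at y ∈ {1, 3}; g ≡ 0 at y ∈ {3, 4}; common: {3}.
  x = 2: f ≡ 0 at y ∈ ∅; g ≡ 0 at y ∈ ∅; common: ∅.
  x = 3: f ≡ 0 at y ∈ {4, 5}; g ≡ 0 at y ∈ {1, 8}; common: ∅.
  x = 4: f ≡ 0 at y ∈ ∅; g ≡ 0 at y ∈ {1, 9}; common: ∅.
  x = 5: f ≡ 0 at y ∈ {6, 8}; g ≡ 0 at y ∈ ∅; common: ∅.
  x = 6: f ≡ 0 at y ∈ {2, 9}; g ≡ 0 at y ∈ ∅; common: ∅.
  x = 7: f ≡ 0 at y ∈ ∅; g ≡ 0 at y ∈ ∅; common: ∅.
  x = 8: f ≡ 0 at y ∈ ∅; g ≡ 0 at y ∈ {0, 3}; common: ∅.
  x = 9: f ≡ 0 at y ∈ ∅; g ≡ 0 at y ∈ {0, 4}; common: ∅.
  x = 10: f ≡ 0 at y ∈ ∅; g ≡ 0 at y ∈ ∅; common: ∅.
Collecting: common zeros = {(1, 3)}, so the count is 1.
Comparison with the Bézout bound: 1 ≤ 4 = deg(f)·deg(g), as expected for curves with no common component (the affine F_11-count falls short of the bound because intersections may lie at infinity, over extension fields, or carry multiplicity).


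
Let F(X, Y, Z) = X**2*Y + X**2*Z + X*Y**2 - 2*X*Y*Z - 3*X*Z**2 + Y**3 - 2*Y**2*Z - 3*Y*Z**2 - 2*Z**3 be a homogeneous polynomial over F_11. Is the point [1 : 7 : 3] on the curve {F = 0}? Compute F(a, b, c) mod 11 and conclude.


F(1,7,3) ≡ 5 (mod 11); P is NOT on the curve.

Evaluate F(1, 7, 3) term-by-term (mod 11).
  X**2*Y ↦ 1·1·7·1 = 7
  X**2*Z ↦ 1·1·1·3 = 3
  X*Y**2 ↦ 1·1·49·1 = 49
  -2*X*Y*Z ↦ -2·1·7·3 = -42
  -3*X*Z**2 ↦ -3·1·1·9 = -27
  Y**3 ↦ 1·1·343·1 = 343
  -2*Y**2*Z ↦ -2·1·49·3 = -294
  -3*Y*Z**2 ↦ -3·1·7·9 = -189
  -2*Z**3 ↦ -2·1·1·27 = -54
Sum: F(1, 7, 3) = (7) + (3) + (49) + (-42) + (-27) + (343) + (-294) + (-189) + (-54) = -204.
Reducing mod 11: -204 ≡ 5 (mod 11).
Since F(a, b, c) ≡ 5 ≠ 0 (mod 11), P does NOT lie on the curve.


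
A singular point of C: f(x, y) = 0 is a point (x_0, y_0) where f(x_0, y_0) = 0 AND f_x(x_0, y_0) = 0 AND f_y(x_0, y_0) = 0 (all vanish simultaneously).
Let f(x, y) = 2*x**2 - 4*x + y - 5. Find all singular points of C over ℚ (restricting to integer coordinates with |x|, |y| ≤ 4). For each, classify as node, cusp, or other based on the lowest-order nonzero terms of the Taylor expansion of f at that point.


No singular points in the scanned grid; C is smooth there.

Compute partial derivatives:
  f_x = 4*x - 4.
  f_y = 1.
f_y = 1 is a nonzero constant, so f_y never vanishes: no point (x, y) can satisfy f = f_x = f_y = 0. In particular no (x, y) ∈ {−4, ..., 4}² is singular; the curve is smooth.


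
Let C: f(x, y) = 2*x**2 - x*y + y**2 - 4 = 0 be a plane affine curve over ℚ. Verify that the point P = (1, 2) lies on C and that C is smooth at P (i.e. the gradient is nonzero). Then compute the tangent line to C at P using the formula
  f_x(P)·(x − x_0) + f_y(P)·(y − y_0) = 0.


Tangent line at P: 2*x + 3*y - 8 = 0.

Step 1: f(1, 2) = 0, so P lies on C.
Step 2: partial derivatives
  f_x(x, y) = 4*x - y, f_y(x, y) = -x + 2*y.
  f_x(P) = 2, f_y(P) = 3 (gradient nonzero, so P is smooth).
Step 3: tangent line at P: 2·(x − 1) + 3·(y − 2) = 0.
Expanding: 2*x + 3*y - 8 = 0.


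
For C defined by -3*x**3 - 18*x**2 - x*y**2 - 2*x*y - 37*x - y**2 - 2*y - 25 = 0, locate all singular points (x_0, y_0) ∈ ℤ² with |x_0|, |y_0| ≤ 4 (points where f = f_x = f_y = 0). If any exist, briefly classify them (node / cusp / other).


Singular points: {(-2, -1)}; classification: cusp.

Compute partial derivatives:
  f_x = -9*x**2 - 36*x - y**2 - 2*y - 37.
  f_y = -2*x*y - 2*x - 2*y - 2.
Scan x_0 ∈ {−4, ..., 4}. For each x_0, f_y(x_0, y) is a polynomial in y; find its integer roots y ∈ {−4, ..., 4}, then test f_x and f at those candidates.
  x = -4: f_y(-4, y) = 6*y + 6; vanishes at y ∈ {-1}. (-4, -1): f_x = -36 ≠ 0.
  x = -3: f_y(-3, y) = 4*y + 4; vanishes at y ∈ {-1}. (-3, -1): f_x = -9 ≠ 0.
  x = -2: f_y(-2, y) = 2*y + 2; vanishes at y ∈ {-1}. (-2, -1): f_x = 0, f = 0 — SINGULAR.
  x = -1: f_y(-1, y) = 0; vanishes at y ∈ {-4, -3, -2, -1, 0, 1, 2, 3, 4}. (-1, -4): f_x = -18 ≠ 0; (-1, -3): f_x = -13 ≠ 0; (-1, -2): f_x = -10 ≠ 0; (-1, -1): f_x = -9 ≠ 0; (-1, 0): f_x = -10 ≠ 0; (-1, 1): f_x = -13 ≠ 0; (-1, 2): f_x = -18 ≠ 0; (-1, 3): f_x = -25 ≠ 0; (-1, 4): f_x = -34 ≠ 0.
  x = 0: f_y(0, y) = -2*y - 2; vanishes at y ∈ {-1}. (0, -1): f_x = -36 ≠ 0.
  x = 1: f_y(1, y) = -4*y - 4; vanishes at y ∈ {-1}. (1, -1): f_x = -81 ≠ 0.
  x = 2: f_y(2, y) = -6*y - 6; vanishes at y ∈ {-1}. (2, -1): f_x = -144 ≠ 0.
  x = 3: f_y(3, y) = -8*y - 8; vanishes at y ∈ {-1}. (3, -1): f_x = -225 ≠ 0.
  x = 4: f_y(4, y) = -10*y - 10; vanishes at y ∈ {-1}. (4, -1): f_x = -324 ≠ 0.
Only singular point on the grid: (-2, -1).
Classify: substitute x = -2 + u, y = -1 + v and expand: f = -3*u**3 - u*v**2 + v**2.
No constant or linear terms (consistent with a singular point). Quadratic part: v**2. Cubic part: -3*u**3 - u*v**2.
The quadratic part v**2 is a perfect square, so there is a single (double) tangent line v = 0, i.e. y = -1. Restricting the cubic part to that line (v = 0) leaves -3*u**3 ≠ 0, so f is not divisible by v and the branch is v² ≈ 3*u**3 to lowest order — this is a cusp.
Classification: cusp.


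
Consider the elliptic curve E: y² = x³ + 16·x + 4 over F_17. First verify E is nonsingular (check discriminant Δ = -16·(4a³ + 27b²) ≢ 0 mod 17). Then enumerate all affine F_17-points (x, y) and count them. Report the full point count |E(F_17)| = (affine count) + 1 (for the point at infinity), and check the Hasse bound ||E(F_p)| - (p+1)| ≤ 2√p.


Affine points = {(0, 2), (0, 15), (1, 2), (1, 15), (4, 8), (4, 9), (7, 0), (8, 7), (8, 10), (10, 5), (10, 12), (11, 7), (11, 10), (15, 7), (15, 10), (16, 2), (16, 15)}; affine count = 17; |E(F_17)| = 18.

Discriminant check: Δ ∝ 4a³ + 27b² = 4·16³ + 27·4² = 4·4096 + 27·16 ≡ 3 (mod 17). Nonzero ⇒ E is nonsingular.
For each x ∈ F_17, compute rhs = x³ + 16·x + 4 mod 17, then count y ∈ F_17 with y² ≡ rhs.
  x = 0: rhs = 4, matching y values: 2, 15 (2 points).
  x = 1: rhs = 4, matching y values: 2, 15 (2 points).
  x = 2: rhs = 10, matching y values: none (0 points).
  x = 3: rhs = 11, matching y values: none (0 points).
  x = 4: rhs = 13, matching y values: 8, 9 (2 points).
  x = 5: rhs = 5, matching y values: none (0 points).
  x = 6: rhs = 10, matching y values: none (0 points).
  x = 7: rhs = 0, matching y values: 0 (1 points).
  x = 8: rhs = 15, matching y values: 7, 10 (2 points).
  x = 9: rhs = 10, matching y values: none (0 points).
  x = 10: rhs = 8, matching y values: 5, 12 (2 points).
  x = 11: rhs = 15, matching y values: 7, 10 (2 points).
  x = 12: rhs = 3, matching y values: none (0 points).
  x = 13: rhs = 12, matching y values: none (0 points).
  x = 14: rhs = 14, matching y values: none (0 points).
  x = 15: rhs = 15, matching y values: 7, 10 (2 points).
  x = 16: rhs = 4, matching y values: 2, 15 (2 points).
Total affine count: 17.
Full point count |E(F_17)| = 17 + 1 = 18.
Hasse bound: |18 − (17+1)| = |0| = 0 ≤ 2√17 ≈ 8.2462 ✓.


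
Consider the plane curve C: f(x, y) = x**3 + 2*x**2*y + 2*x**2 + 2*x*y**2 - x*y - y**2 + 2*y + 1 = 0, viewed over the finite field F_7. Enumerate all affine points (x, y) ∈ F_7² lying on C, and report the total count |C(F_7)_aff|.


Affine F_7-points: {(0, 4), (0, 5), (1, 2), (2, 1), (4, 4), (6, 2)}; count = 6.

For each of the 49 pairs (x, y) ∈ F_7², evaluate f(x, y) mod 7. Record the zeros.
  x = 0: [0↦1, 1↦2, 2↦1, 3↦5, 4↦0, 5↦0, 6↦5]  zeros at y ∈ {4, 5}
  x = 1: [0↦4, 1↦1, 2↦0, 3↦1, 4↦4, 5↦2, 6↦2]  zeros at y ∈ {2}
  x = 2: [0↦3, 1↦0, 2↦3, 3↦5, 4↦6, 5↦6, 6↦5]  zeros at y ∈ {1}
  x = 3: [0↦4, 1↦5, 2↦2, 3↦2, 4↦5, 5↦4, 6↦6]  zeros at y ∈ ∅
  x = 4: [0↦6, 1↦1, 2↦3, 3↦5, 4↦0, 5↦2, 6↦4]  zeros at y ∈ {4}
  x = 5: [0↦1, 1↦1, 2↦5, 3↦6, 4↦4, 5↦6, 6↦5]  zeros at y ∈ ∅
  x = 6: [0↦2, 1↦4, 2↦0, 3↦4, 4↦2, 5↦1, 6↦1]  zeros at y ∈ {2}
Collecting zeros: affine points = {(0, 4), (0, 5), (1, 2), (2, 1), (4, 4), (6, 2)}.
Total count |C(F_7)_aff| = 6.


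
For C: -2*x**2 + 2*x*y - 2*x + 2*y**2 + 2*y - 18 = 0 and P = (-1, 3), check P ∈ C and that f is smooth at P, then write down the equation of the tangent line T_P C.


Tangent line at P: 8*x + 12*y - 28 = 0.

Step 1: f(-1, 3) = 0, so P lies on C.
Step 2: partial derivatives
  f_x(x, y) = -4*x + 2*y - 2, f_y(x, y) = 2*x + 4*y + 2.
  f_x(P) = 8, f_y(P) = 12 (gradient nonzero, so P is smooth).
Step 3: tangent line at P: 8·(x − -1) + 12·(y − 3) = 0.
Expanding: 8*x + 12*y - 28 = 0.


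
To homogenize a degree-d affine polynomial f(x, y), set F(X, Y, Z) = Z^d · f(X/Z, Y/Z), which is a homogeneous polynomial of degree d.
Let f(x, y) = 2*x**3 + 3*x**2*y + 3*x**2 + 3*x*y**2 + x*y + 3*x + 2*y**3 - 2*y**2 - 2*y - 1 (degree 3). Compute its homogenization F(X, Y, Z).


F(X, Y, Z) = 2*X**3 + 3*X**2*Y + 3*X**2*Z + 3*X*Y**2 + X*Y*Z + 3*X*Z**2 + 2*Y**3 - 2*Y**2*Z - 2*Y*Z**2 - Z**3

deg(f) = 3.
Substitute x = X/Z, y = Y/Z into f, then multiply by Z^3.
  monomial 2·x^3·y^0 ↦ 2·X^3·Y^0·Z^0.
  monomial 3·x^2·y^1 ↦ 3·X^2·Y^1·Z^0.
  monomial 3·x^2·y^0 ↦ 3·X^2·Y^0·Z^1.
  monomial 3·x^1·y^2 ↦ 3·X^1·Y^2·Z^0.
  monomial 1·x^1·y^1 ↦ 1·X^1·Y^1·Z^1.
  monomial 3·x^1·y^0 ↦ 3·X^1·Y^0·Z^2.
  monomial 2·x^0·y^3 ↦ 2·X^0·Y^3·Z^0.
  monomial -2·x^0·y^2 ↦ -2·X^0·Y^2·Z^1.
  monomial -2·x^0·y^1 ↦ -2·X^0·Y^1·Z^2.
  monomial -1·x^0·y^0 ↦ -1·X^0·Y^0·Z^3.
Collecting: F(X, Y, Z) = 2*X**3 + 3*X**2*Y + 3*X**2*Z + 3*X*Y**2 + X*Y*Z + 3*X*Z**2 + 2*Y**3 - 2*Y**2*Z - 2*Y*Z**2 - Z**3.
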